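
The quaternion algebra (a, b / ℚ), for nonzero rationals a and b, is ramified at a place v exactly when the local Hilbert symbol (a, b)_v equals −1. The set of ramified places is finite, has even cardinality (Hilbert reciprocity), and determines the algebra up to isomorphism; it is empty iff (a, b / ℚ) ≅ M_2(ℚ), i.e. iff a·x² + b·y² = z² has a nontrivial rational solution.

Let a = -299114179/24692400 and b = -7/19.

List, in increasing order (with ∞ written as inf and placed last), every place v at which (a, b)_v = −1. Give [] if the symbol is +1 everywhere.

[2, inf]

(a, b) ≡ (-1729, -133) mod (ℚ^×)²; places V = {2, 3, 5, 7, 13, 19, 37, ∞}.
(a,b)_13: α=1, u≡12; β=0, v≡1 (mod 13); (12|13)=+1, (1|13)=+1; sign (−1)^0·+1^0·+1^1 = +1.
(a,b)_3: α=-2, u≡2; β=0, v≡2 (mod 3); (2|3)=-1, (2|3)=-1; sign (−1)^0·-1^0·-1^-2 = +1.
(a,b)_19: α=-3, u≡1; β=-1, v≡12 (mod 19); (1|19)=+1, (12|19)=-1; sign (−1)^1·+1^-1·-1^-3 = +1.
(a,b)_5: α=-2, u≡1; β=0, v≡2 (mod 5); (1|5)=+1, (2|5)=-1; sign (−1)^0·+1^0·-1^-2 = +1.
(a,b)_∞: sgn(-1729)=−, sgn(-133)=−, so -1.
(a,b)_37: α=2, u≡36; β=0, v≡23 (mod 37); (36|37)=+1, (23|37)=-1; sign (−1)^0·+1^0·-1^2 = +1.
(a,b)_7: α=5, u≡5; β=1, v≡4 (mod 7); (5|7)=-1, (4|7)=+1; sign (−1)^1·-1^1·+1^5 = +1.
(a,b)_2: α=-4, β=0; u≡7, v≡3 (mod 8); ε(u)ε(v)=1·1, αω(v)=-4·1, βω(u)=0·0; sum ≡ 1  ⇒  -1.
|Ram(-1729, -133)| = 2, even; anisotropic at {2, ∞}.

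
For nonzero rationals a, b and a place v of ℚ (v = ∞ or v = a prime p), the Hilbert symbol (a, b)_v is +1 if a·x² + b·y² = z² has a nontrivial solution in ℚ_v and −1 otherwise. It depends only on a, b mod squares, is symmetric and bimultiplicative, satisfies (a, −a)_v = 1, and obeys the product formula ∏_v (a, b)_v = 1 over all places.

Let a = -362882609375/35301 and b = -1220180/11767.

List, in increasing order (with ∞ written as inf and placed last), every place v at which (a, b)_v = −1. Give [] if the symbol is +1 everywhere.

[5, inf]

Mod squares: a ≡ -3003, b ≡ -35. Check v ∈ {∞, 2, 3, 5, 7, 11, 13, 19, 31, 41}.
v=5: a=5^6·(≡3), b=5^1·(≡2) mod 5; (3|5)=-1, (2|5)=-1; (−1)^{6·1·2}·(-1)^1·(-1)^6 = -1.
v=31: a=31^2·(≡10), b=31^0·(≡23) mod 31; (10|31)=+1, (23|31)=-1; (−1)^{2·0·15}·(+1)^0·(-1)^2 = +1.
v=13: a=13^3·(≡9), b=13^2·(≡4) mod 13; (9|13)=+1, (4|13)=+1; (−1)^{3·2·6}·(+1)^2·(+1)^3 = +1.
v=19: a=19^0·(≡18), b=19^2·(≡13) mod 19; (18|19)=-1, (13|19)=-1; (−1)^{0·2·9}·(-1)^2·(-1)^0 = +1.
v=2: v_2(a)=0, v_2(b)=2; units ≡ 5, 5 (mod 8); ε·ε+αω+βω = 0·0+0·1+2·1 ≡ 0  ⇒  (a,b)_2 = +1.
v=∞: -3003 < 0 and -35 < 0  ⇒  (a,b)_∞ = -1.
v=7: a=7^-1·(≡5), b=7^-1·(≡4) mod 7; (5|7)=-1, (4|7)=+1; (−1)^{-1·-1·3}·(-1)^-1·(+1)^-1 = +1.
v=11: a=11^1·(≡8), b=11^0·(≡9) mod 11; (8|11)=-1, (9|11)=+1; (−1)^{1·0·5}·(-1)^0·(+1)^1 = +1.
v=3: a=3^-1·(≡1), b=3^0·(≡1) mod 3; (1|3)=+1, (1|3)=+1; (−1)^{-1·0·1}·(+1)^0·(+1)^-1 = +1.
v=41: a=41^-2·(≡32), b=41^-2·(≡3) mod 41; (32|41)=+1, (3|41)=-1; (−1)^{-2·-2·20}·(+1)^-2·(-1)^-2 = +1.
(-3003, -35 / ℚ) ramifies at {5, ∞}: a division algebra.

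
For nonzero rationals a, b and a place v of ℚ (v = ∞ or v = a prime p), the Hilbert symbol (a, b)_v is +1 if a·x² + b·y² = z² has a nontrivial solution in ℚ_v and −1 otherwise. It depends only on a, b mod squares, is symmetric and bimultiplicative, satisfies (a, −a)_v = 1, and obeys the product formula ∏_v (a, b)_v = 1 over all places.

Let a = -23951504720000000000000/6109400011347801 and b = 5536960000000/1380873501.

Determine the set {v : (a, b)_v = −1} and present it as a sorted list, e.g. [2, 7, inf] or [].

Mod squares: a ≡ -5, b ≡ 15015. Check v ∈ {∞, 2, 3, 5, 7, 11, 13, 17, 53}.
v=7: a=7^-2·(≡4), b=7^-1·(≡5) mod 7; (4|7)=+1, (5|7)=-1; (−1)^{-2·-1·3}·(+1)^-1·(-1)^-2 = +1.
v=3: a=3^-12·(≡1), b=3^-5·(≡1) mod 3; (1|3)=+1, (1|3)=+1; (−1)^{-12·-5·1}·(+1)^-5·(+1)^-12 = +1.
v=17: a=17^-4·(≡12), b=17^-2·(≡16) mod 17; (12|17)=-1, (16|17)=+1; (−1)^{-4·-2·8}·(-1)^-2·(+1)^-4 = +1.
v=53: a=53^-2·(≡20), b=53^-2·(≡16) mod 53; (20|53)=-1, (16|53)=+1; (−1)^{-2·-2·26}·(-1)^-2·(+1)^-2 = +1.
v=13: a=13^2·(≡11), b=13^1·(≡2) mod 13; (11|13)=-1, (2|13)=-1; (−1)^{2·1·6}·(-1)^1·(-1)^2 = -1.
v=11: a=11^6·(≡7), b=11^3·(≡5) mod 11; (7|11)=-1, (5|11)=+1; (−1)^{6·3·5}·(-1)^3·(+1)^6 = -1.
v=5: a=5^13·(≡1), b=5^7·(≡3) mod 5; (1|5)=+1, (3|5)=-1; (−1)^{13·7·2}·(+1)^7·(-1)^13 = -1.
v=2: v_2(a)=16, v_2(b)=12; units ≡ 3, 7 (mod 8); ε·ε+αω+βω = 1·1+16·0+12·1 ≡ 1  ⇒  (a,b)_2 = -1.
v=∞: -5 < 0 and 15015 > 0  ⇒  (a,b)_∞ = +1.
(-5, 15015 / ℚ) ramifies at {2, 5, 11, 13}: a division algebra.

[2, 5, 11, 13]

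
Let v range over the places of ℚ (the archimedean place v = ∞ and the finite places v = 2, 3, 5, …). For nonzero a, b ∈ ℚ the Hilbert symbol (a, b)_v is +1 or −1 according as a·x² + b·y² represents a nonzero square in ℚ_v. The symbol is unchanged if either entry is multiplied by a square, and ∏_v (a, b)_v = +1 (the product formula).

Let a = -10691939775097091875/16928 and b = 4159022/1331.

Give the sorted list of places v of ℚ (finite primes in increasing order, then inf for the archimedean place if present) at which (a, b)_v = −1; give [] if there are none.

[]

Mod squares: a ≡ -2294, b ≡ 682. Check v ∈ {∞, 2, 5, 7, 11, 13, 23, 31, 37}.
v=13: a=13^2·(≡6), b=13^0·(≡2) mod 13; (6|13)=-1, (2|13)=-1; (−1)^{2·0·6}·(-1)^0·(-1)^2 = +1.
v=31: a=31^3·(≡19), b=31^1·(≡3) mod 31; (19|31)=+1, (3|31)=-1; (−1)^{3·1·15}·(+1)^1·(-1)^3 = +1.
v=∞: -2294 < 0 and 682 > 0  ⇒  (a,b)_∞ = +1.
v=23: a=23^-2·(≡6), b=23^0·(≡15) mod 23; (6|23)=+1, (15|23)=-1; (−1)^{-2·0·11}·(+1)^0·(-1)^-2 = +1.
v=11: a=11^0·(≡1), b=11^-3·(≡10) mod 11; (1|11)=+1, (10|11)=-1; (−1)^{0·-3·5}·(+1)^-3·(-1)^0 = +1.
v=5: a=5^4·(≡1), b=5^0·(≡2) mod 5; (1|5)=+1, (2|5)=-1; (−1)^{4·0·2}·(+1)^0·(-1)^4 = +1.
v=37: a=37^5·(≡34), b=37^2·(≡33) mod 37; (34|37)=+1, (33|37)=+1; (−1)^{5·2·18}·(+1)^2·(+1)^5 = +1.
v=2: v_2(a)=-5, v_2(b)=1; units ≡ 5, 5 (mod 8); ε·ε+αω+βω = 0·0+-5·1+1·1 ≡ 0  ⇒  (a,b)_2 = +1.
v=7: a=7^2·(≡4), b=7^2·(≡3) mod 7; (4|7)=+1, (3|7)=-1; (−1)^{2·2·3}·(+1)^2·(-1)^2 = +1.
Ram(a, b) = ∅: the form -2294·x² + 682·y² − z² is isotropic over every ℚ_v, so by Hasse–Minkowski it is isotropic over ℚ.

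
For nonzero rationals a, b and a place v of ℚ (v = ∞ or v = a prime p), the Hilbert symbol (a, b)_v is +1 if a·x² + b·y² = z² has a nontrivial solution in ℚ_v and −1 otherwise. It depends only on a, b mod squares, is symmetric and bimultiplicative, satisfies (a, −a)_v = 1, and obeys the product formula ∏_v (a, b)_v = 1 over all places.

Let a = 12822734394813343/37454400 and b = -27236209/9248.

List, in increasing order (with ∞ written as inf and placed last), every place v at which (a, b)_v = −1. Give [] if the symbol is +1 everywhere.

[2, 11, 13, 23]

(a, b) ≡ (7, -6578) mod (ℚ^×)²; places V = {2, 3, 5, 7, 11, 13, 17, 23, ∞}.
(a,b)_13: α=6, u≡2; β=3, v≡1 (mod 13); (2|13)=-1, (1|13)=+1; sign (−1)^0·-1^3·+1^6 = -1.
(a,b)_5: α=-2, u≡3; β=0, v≡2 (mod 5); (3|5)=-1, (2|5)=-1; sign (−1)^0·-1^0·-1^-2 = +1.
(a,b)_23: α=2, u≡7; β=1, v≡9 (mod 23); (7|23)=-1, (9|23)=+1; sign (−1)^0·-1^1·+1^2 = -1.
(a,b)_17: α=-2, u≡3; β=-2, v≡8 (mod 17); (3|17)=-1, (8|17)=+1; sign (−1)^0·-1^-2·+1^-2 = +1.
(a,b)_3: α=-4, u≡1; β=0, v≡1 (mod 3); (1|3)=+1, (1|3)=+1; sign (−1)^0·+1^0·+1^-4 = +1.
(a,b)_2: α=-6, β=-5; u≡7, v≡7 (mod 8); ε(u)ε(v)=1·1, αω(v)=-6·0, βω(u)=-5·0; sum ≡ 1  ⇒  -1.
(a,b)_11: α=4, u≡8; β=1, v≡6 (mod 11); (8|11)=-1, (6|11)=-1; sign (−1)^0·-1^1·-1^4 = -1.
(a,b)_7: α=3, u≡4; β=2, v≡1 (mod 7); (4|7)=+1, (1|7)=+1; sign (−1)^0·+1^2·+1^3 = +1.
(a,b)_∞: sgn(7)=+, sgn(-6578)=−, so +1.
|Ram(7, -6578)| = 4, even; anisotropic at {2, 11, 13, 23}.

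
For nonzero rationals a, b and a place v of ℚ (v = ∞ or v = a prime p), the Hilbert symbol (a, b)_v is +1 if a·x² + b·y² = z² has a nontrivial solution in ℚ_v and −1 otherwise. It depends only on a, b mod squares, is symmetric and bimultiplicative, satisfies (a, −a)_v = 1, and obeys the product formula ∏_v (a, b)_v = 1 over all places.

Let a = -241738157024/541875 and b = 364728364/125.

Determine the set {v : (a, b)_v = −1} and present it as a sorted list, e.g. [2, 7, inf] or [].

(a, b) ≡ (-42, 455) mod (ℚ^×)²; places V = {2, 3, 5, 7, 11, 13, 17, 19, ∞}.
(a,b)_7: α=3, u≡4; β=3, v≡1 (mod 7); (4|7)=+1, (1|7)=+1; sign (−1)^1·+1^3·+1^3 = -1.
(a,b)_19: α=4, u≡10; β=0, v≡15 (mod 19); (10|19)=-1, (15|19)=-1; sign (−1)^0·-1^0·-1^4 = +1.
(a,b)_2: α=5, β=2; u≡3, v≡7 (mod 8); ε(u)ε(v)=1·1, αω(v)=5·0, βω(u)=2·1; sum ≡ 1  ⇒  -1.
(a,b)_3: α=-1, u≡1; β=0, v≡2 (mod 3); (1|3)=+1, (2|3)=-1; sign (−1)^0·+1^0·-1^-1 = -1.
(a,b)_13: α=2, u≡9; β=3, v≡10 (mod 13); (9|13)=+1, (10|13)=+1; sign (−1)^0·+1^3·+1^2 = +1.
(a,b)_∞: sgn(-42)=−, sgn(455)=+, so +1.
(a,b)_5: α=-4, u≡3; β=-3, v≡4 (mod 5); (3|5)=-1, (4|5)=+1; sign (−1)^0·-1^-3·+1^-4 = -1.
(a,b)_11: α=0, u≡8; β=2, v≡5 (mod 11); (8|11)=-1, (5|11)=+1; sign (−1)^0·-1^2·+1^0 = +1.
(a,b)_17: α=-2, u≡8; β=0, v≡16 (mod 17); (8|17)=+1, (16|17)=+1; sign (−1)^0·+1^0·+1^-2 = +1.
|Ram(-42, 455)| = 4, even; anisotropic at {2, 3, 5, 7}.

[2, 3, 5, 7]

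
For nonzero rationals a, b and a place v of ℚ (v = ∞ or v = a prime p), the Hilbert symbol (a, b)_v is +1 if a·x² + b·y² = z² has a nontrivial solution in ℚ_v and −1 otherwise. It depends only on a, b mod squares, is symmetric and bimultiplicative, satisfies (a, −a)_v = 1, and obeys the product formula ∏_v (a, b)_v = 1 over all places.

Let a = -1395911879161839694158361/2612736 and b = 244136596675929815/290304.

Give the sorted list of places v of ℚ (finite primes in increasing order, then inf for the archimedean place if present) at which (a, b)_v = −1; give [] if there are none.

[11, 17]

(a, b) ≡ (-14, 13090) mod (ℚ^×)²; places V = {2, 3, 5, 7, 11, 13, 17, 23, ∞}.
(a,b)_23: α=4, u≡18; β=2, v≡4 (mod 23); (18|23)=+1, (4|23)=+1; sign (−1)^0·+1^2·+1^4 = +1.
(a,b)_13: α=2, u≡4; β=2, v≡3 (mod 13); (4|13)=+1, (3|13)=+1; sign (−1)^0·+1^2·+1^2 = +1.
(a,b)_2: α=-9, β=-9; u≡1, v≡1 (mod 8); ε(u)ε(v)=0·0, αω(v)=-9·0, βω(u)=-9·0; sum ≡ 0  ⇒  +1.
(a,b)_17: α=10, u≡14; β=7, v≡10 (mod 17); (14|17)=-1, (10|17)=-1; sign (−1)^0·-1^7·-1^10 = -1.
(a,b)_11: α=4, u≡8; β=3, v≡2 (mod 11); (8|11)=-1, (2|11)=-1; sign (−1)^0·-1^3·-1^4 = -1.
(a,b)_∞: sgn(-14)=−, sgn(13090)=+, so +1.
(a,b)_5: α=0, u≡4; β=1, v≡2 (mod 5); (4|5)=+1, (2|5)=-1; sign (−1)^0·+1^1·-1^0 = +1.
(a,b)_7: α=-1, u≡3; β=-1, v≡1 (mod 7); (3|7)=-1, (1|7)=+1; sign (−1)^1·-1^-1·+1^-1 = +1.
(a,b)_3: α=-6, u≡1; β=-4, v≡1 (mod 3); (1|3)=+1, (1|3)=+1; sign (−1)^0·+1^-4·+1^-6 = +1.
|Ram(-14, 13090)| = 2, even; anisotropic at {11, 17}.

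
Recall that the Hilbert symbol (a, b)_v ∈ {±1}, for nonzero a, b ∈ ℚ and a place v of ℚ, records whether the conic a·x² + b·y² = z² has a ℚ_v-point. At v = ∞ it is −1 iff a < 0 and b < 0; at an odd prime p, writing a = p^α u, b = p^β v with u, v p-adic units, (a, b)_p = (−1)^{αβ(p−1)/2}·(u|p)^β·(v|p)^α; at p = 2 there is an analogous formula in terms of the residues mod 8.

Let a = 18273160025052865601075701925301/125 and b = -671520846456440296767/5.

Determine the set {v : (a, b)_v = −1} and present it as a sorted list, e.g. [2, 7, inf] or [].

[5, 19, 37, 41]

Mod squares: a ≡ 55651145, b ≡ -3515. Check v ∈ {∞, 2, 3, 5, 11, 19, 23, 29, 37, 41}.
v=29: a=29^3·(≡17), b=29^2·(≡20) mod 29; (17|29)=-1, (20|29)=+1; (−1)^{3·2·14}·(-1)^2·(+1)^3 = +1.
v=11: a=11^3·(≡9), b=11^2·(≡1) mod 11; (9|11)=+1, (1|11)=+1; (−1)^{3·2·5}·(+1)^2·(+1)^3 = +1.
v=19: a=19^6·(≡3), b=19^5·(≡5) mod 19; (3|19)=-1, (5|19)=+1; (−1)^{6·5·9}·(-1)^5·(+1)^6 = -1.
v=3: a=3^6·(≡2), b=3^4·(≡1) mod 3; (2|3)=-1, (1|3)=+1; (−1)^{6·4·1}·(-1)^4·(+1)^6 = +1.
v=5: a=5^-3·(≡1), b=5^-1·(≡3) mod 5; (1|5)=+1, (3|5)=-1; (−1)^{-3·-1·2}·(+1)^-1·(-1)^-3 = -1.
v=2: v_2(a)=0, v_2(b)=0; units ≡ 1, 5 (mod 8); ε·ε+αω+βω = 0·0+0·1+0·0 ≡ 0  ⇒  (a,b)_2 = +1.
v=23: a=23^5·(≡21), b=23^2·(≡8) mod 23; (21|23)=-1, (8|23)=+1; (−1)^{5·2·11}·(-1)^2·(+1)^5 = +1.
v=37: a=37^1·(≡6), b=37^1·(≡30) mod 37; (6|37)=-1, (30|37)=+1; (−1)^{1·1·18}·(-1)^1·(+1)^1 = -1.
v=∞: 55651145 > 0 and -3515 < 0  ⇒  (a,b)_∞ = +1.
v=41: a=41^3·(≡1), b=41^2·(≡12) mod 41; (1|41)=+1, (12|41)=-1; (−1)^{3·2·20}·(+1)^2·(-1)^3 = -1.
(55651145, -3515 / ℚ) ramifies at {5, 19, 37, 41}: a division algebra.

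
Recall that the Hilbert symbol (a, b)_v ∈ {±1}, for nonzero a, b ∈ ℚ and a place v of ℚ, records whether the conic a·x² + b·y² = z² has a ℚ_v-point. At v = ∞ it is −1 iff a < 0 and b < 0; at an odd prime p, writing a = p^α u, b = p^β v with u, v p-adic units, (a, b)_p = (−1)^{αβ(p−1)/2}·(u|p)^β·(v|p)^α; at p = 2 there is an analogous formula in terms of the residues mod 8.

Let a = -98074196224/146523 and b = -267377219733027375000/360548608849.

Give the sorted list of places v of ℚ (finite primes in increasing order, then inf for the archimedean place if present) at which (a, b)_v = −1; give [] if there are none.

(a, b) ≡ (-3, -1702) mod (ℚ^×)²; places V = {2, 3, 5, 11, 13, 17, 19, 23, 37, ∞}.
(a,b)_3: α=-1, u≡2; β=8, v≡2 (mod 3); (2|3)=-1, (2|3)=-1; sign (−1)^0·-1^8·-1^-1 = -1.
(a,b)_2: α=8, β=3; u≡5, v≡5 (mod 8); ε(u)ε(v)=0·0, αω(v)=8·1, βω(u)=3·1; sum ≡ 1  ⇒  -1.
(a,b)_37: α=2, u≡10; β=3, v≡4 (mod 37); (10|37)=+1, (4|37)=+1; sign (−1)^0·+1^3·+1^2 = +1.
(a,b)_11: α=0, u≡6; β=-2, v≡5 (mod 11); (6|11)=-1, (5|11)=+1; sign (−1)^0·-1^-2·+1^0 = +1.
(a,b)_5: α=0, u≡2; β=6, v≡2 (mod 5); (2|5)=-1, (2|5)=-1; sign (−1)^0·-1^6·-1^0 = +1.
(a,b)_∞: sgn(-3)=−, sgn(-1702)=−, so -1.
(a,b)_23: α=4, u≡22; β=5, v≡16 (mod 23); (22|23)=-1, (16|23)=+1; sign (−1)^0·-1^5·+1^4 = -1.
(a,b)_17: α=-2, u≡12; β=-2, v≡4 (mod 17); (12|17)=-1, (4|17)=+1; sign (−1)^0·-1^-2·+1^-2 = +1.
(a,b)_13: α=-2, u≡1; β=-4, v≡12 (mod 13); (1|13)=+1, (12|13)=+1; sign (−1)^0·+1^-4·+1^-2 = +1.
(a,b)_19: α=0, u≡1; β=-2, v≡13 (mod 19); (1|19)=+1, (13|19)=-1; sign (−1)^0·+1^-2·-1^0 = +1.
|Ram(-3, -1702)| = 4, even; anisotropic at {2, 3, 23, ∞}.

[2, 3, 23, inf]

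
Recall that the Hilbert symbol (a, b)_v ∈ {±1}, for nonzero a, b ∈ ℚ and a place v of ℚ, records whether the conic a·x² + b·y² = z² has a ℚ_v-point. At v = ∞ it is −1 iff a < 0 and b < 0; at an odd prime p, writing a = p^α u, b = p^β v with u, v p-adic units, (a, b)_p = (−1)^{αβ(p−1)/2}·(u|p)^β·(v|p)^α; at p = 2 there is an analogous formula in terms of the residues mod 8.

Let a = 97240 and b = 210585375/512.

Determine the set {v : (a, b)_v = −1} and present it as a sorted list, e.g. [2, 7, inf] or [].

(a, b) ≡ (24310, 15470) mod (ℚ^×)²; places V = {2, 3, 5, 7, 11, 13, 17, ∞}.
(a,b)_3: α=0, u≡1; β=2, v≡2 (mod 3); (1|3)=+1, (2|3)=-1; sign (−1)^0·+1^2·-1^0 = +1.
(a,b)_17: α=1, u≡8; β=1, v≡1 (mod 17); (8|17)=+1, (1|17)=+1; sign (−1)^0·+1^1·+1^1 = +1.
(a,b)_5: α=1, u≡3; β=3, v≡4 (mod 5); (3|5)=-1, (4|5)=+1; sign (−1)^0·-1^3·+1^1 = -1.
(a,b)_11: α=1, u≡7; β=2, v≡9 (mod 11); (7|11)=-1, (9|11)=+1; sign (−1)^0·-1^2·+1^1 = +1.
(a,b)_13: α=1, u≡5; β=1, v≡6 (mod 13); (5|13)=-1, (6|13)=-1; sign (−1)^0·-1^1·-1^1 = +1.
(a,b)_7: α=0, u≡3; β=1, v≡5 (mod 7); (3|7)=-1, (5|7)=-1; sign (−1)^0·-1^1·-1^0 = -1.
(a,b)_2: α=3, β=-9; u≡3, v≡7 (mod 8); ε(u)ε(v)=1·1, αω(v)=3·0, βω(u)=-9·1; sum ≡ 0  ⇒  +1.
(a,b)_∞: sgn(24310)=+, sgn(15470)=+, so +1.
(24310, 15470 / ℚ) ramifies at {5, 7}: a division algebra.

[5, 7]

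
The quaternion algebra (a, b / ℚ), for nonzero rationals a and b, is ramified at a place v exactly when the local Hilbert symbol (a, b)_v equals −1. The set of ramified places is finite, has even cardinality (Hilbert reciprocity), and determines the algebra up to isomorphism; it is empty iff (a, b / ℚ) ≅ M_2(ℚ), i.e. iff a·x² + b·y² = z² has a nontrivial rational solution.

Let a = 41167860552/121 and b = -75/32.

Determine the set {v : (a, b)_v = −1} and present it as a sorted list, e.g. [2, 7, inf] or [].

Mod squares: a ≡ 9282, b ≡ -6. Check v ∈ {∞, 2, 3, 5, 7, 11, 13, 17}.
v=5: a=5^0·(≡2), b=5^2·(≡1) mod 5; (2|5)=-1, (1|5)=+1; (−1)^{0·2·2}·(-1)^2·(+1)^0 = +1.
v=11: a=11^-2·(≡5), b=11^0·(≡9) mod 11; (5|11)=+1, (9|11)=+1; (−1)^{-2·0·5}·(+1)^0·(+1)^-2 = +1.
v=∞: 9282 > 0 and -6 < 0  ⇒  (a,b)_∞ = +1.
v=2: v_2(a)=3, v_2(b)=-5; units ≡ 1, 5 (mod 8); ε·ε+αω+βω = 0·0+3·1+-5·0 ≡ 1  ⇒  (a,b)_2 = -1.
v=7: a=7^1·(≡5), b=7^0·(≡4) mod 7; (5|7)=-1, (4|7)=+1; (−1)^{1·0·3}·(-1)^0·(+1)^1 = +1.
v=3: a=3^9·(≡1), b=3^1·(≡1) mod 3; (1|3)=+1, (1|3)=+1; (−1)^{9·1·1}·(+1)^1·(+1)^9 = -1.
v=13: a=13^3·(≡4), b=13^0·(≡7) mod 13; (4|13)=+1, (7|13)=-1; (−1)^{3·0·6}·(+1)^0·(-1)^3 = -1.
v=17: a=17^1·(≡4), b=17^0·(≡12) mod 17; (4|17)=+1, (12|17)=-1; (−1)^{1·0·8}·(+1)^0·(-1)^1 = -1.
|Ram(9282, -6)| = 4, even; anisotropic at {2, 3, 13, 17}.

[2, 3, 13, 17]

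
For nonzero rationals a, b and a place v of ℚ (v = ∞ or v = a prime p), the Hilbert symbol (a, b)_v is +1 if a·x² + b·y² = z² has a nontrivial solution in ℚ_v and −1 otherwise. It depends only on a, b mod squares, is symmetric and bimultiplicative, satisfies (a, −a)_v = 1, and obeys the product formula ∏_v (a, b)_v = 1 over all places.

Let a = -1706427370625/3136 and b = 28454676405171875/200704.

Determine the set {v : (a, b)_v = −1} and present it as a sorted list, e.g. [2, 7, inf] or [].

[2, 29]

Mod squares: a ≡ -17, b ≡ 11339. Check v ∈ {∞, 2, 5, 7, 17, 19, 23, 29}.
v=23: a=23^2·(≡3), b=23^3·(≡21) mod 23; (3|23)=+1, (21|23)=-1; (−1)^{2·3·11}·(+1)^3·(-1)^2 = +1.
v=2: v_2(a)=-6, v_2(b)=-12; units ≡ 7, 3 (mod 8); ε·ε+αω+βω = 1·1+-6·1+-12·0 ≡ 1  ⇒  (a,b)_2 = -1.
v=∞: -17 < 0 and 11339 > 0  ⇒  (a,b)_∞ = +1.
v=29: a=29^2·(≡18), b=29^3·(≡15) mod 29; (18|29)=-1, (15|29)=-1; (−1)^{2·3·14}·(-1)^3·(-1)^2 = -1.
v=5: a=5^4·(≡2), b=5^6·(≡4) mod 5; (2|5)=-1, (4|5)=+1; (−1)^{4·6·2}·(-1)^6·(+1)^4 = +1.
v=17: a=17^1·(≡15), b=17^1·(≡1) mod 17; (15|17)=+1, (1|17)=+1; (−1)^{1·1·8}·(+1)^1·(+1)^1 = +1.
v=19: a=19^2·(≡3), b=19^2·(≡3) mod 19; (3|19)=-1, (3|19)=-1; (−1)^{2·2·9}·(-1)^2·(-1)^2 = +1.
v=7: a=7^-2·(≡2), b=7^-2·(≡5) mod 7; (2|7)=+1, (5|7)=-1; (−1)^{-2·-2·3}·(+1)^-2·(-1)^-2 = +1.
Ram(-17, 11339) = {2, 29}; no ℚ_2-point on the conic.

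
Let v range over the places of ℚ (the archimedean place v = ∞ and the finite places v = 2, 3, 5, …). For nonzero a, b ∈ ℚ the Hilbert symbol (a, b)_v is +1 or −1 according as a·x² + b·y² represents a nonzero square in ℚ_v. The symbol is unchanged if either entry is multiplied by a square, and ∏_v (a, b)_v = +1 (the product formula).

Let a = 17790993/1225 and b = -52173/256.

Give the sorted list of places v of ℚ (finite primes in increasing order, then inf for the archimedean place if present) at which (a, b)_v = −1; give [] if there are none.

(a, b) ≡ (17, -5797) mod (ℚ^×)²; places V = {2, 3, 5, 7, 11, 17, 31, ∞}.
(a,b)_11: α=2, u≡10; β=1, v≡3 (mod 11); (10|11)=-1, (3|11)=+1; sign (−1)^0·-1^1·+1^2 = -1.
(a,b)_7: α=-2, u≡6; β=0, v≡3 (mod 7); (6|7)=-1, (3|7)=-1; sign (−1)^0·-1^0·-1^-2 = +1.
(a,b)_5: α=-2, u≡2; β=0, v≡2 (mod 5); (2|5)=-1, (2|5)=-1; sign (−1)^0·-1^0·-1^-2 = +1.
(a,b)_17: α=1, u≡9; β=1, v≡8 (mod 17); (9|17)=+1, (8|17)=+1; sign (−1)^0·+1^1·+1^1 = +1.
(a,b)_3: α=2, u≡2; β=2, v≡2 (mod 3); (2|3)=-1, (2|3)=-1; sign (−1)^0·-1^2·-1^2 = +1.
(a,b)_2: α=0, β=-8; u≡1, v≡3 (mod 8); ε(u)ε(v)=0·1, αω(v)=0·1, βω(u)=-8·0; sum ≡ 0  ⇒  +1.
(a,b)_31: α=2, u≡12; β=1, v≡26 (mod 31); (12|31)=-1, (26|31)=-1; sign (−1)^0·-1^1·-1^2 = -1.
(a,b)_∞: sgn(17)=+, sgn(-5797)=−, so +1.
(17, -5797 / ℚ) ramifies at {11, 31}: a division algebra.

[11, 31]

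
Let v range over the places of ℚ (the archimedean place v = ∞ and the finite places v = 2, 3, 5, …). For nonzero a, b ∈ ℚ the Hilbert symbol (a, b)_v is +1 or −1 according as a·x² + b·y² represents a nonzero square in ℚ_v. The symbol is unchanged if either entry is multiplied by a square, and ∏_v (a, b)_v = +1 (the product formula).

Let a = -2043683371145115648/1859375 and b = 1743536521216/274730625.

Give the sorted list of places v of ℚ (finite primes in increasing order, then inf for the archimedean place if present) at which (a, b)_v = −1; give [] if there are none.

[2, 7, 43, 53]

Mod squares: a ≡ -542402, b ≡ 94. Check v ∈ {∞, 2, 3, 5, 7, 13, 17, 19, 43, 47, 53}.
v=5: a=5^-6·(≡3), b=5^-4·(≡4) mod 5; (3|5)=-1, (4|5)=+1; (−1)^{-6·-4·2}·(-1)^-4·(+1)^-6 = +1.
v=2: v_2(a)=11, v_2(b)=21; units ≡ 7, 7 (mod 8); ε·ε+αω+βω = 1·1+11·0+21·0 ≡ 1  ⇒  (a,b)_2 = -1.
v=43: a=43^1·(≡19), b=43^0·(≡5) mod 43; (19|43)=-1, (5|43)=-1; (−1)^{1·0·21}·(-1)^0·(-1)^1 = -1.
v=7: a=7^-1·(≡1), b=7^2·(≡6) mod 7; (1|7)=+1, (6|7)=-1; (−1)^{-1·2·3}·(+1)^2·(-1)^-1 = -1.
v=∞: -542402 < 0 and 94 > 0  ⇒  (a,b)_∞ = +1.
v=3: a=3^2·(≡1), b=3^-2·(≡1) mod 3; (1|3)=+1, (1|3)=+1; (−1)^{2·-2·1}·(+1)^-2·(+1)^2 = +1.
v=17: a=17^-1·(≡10), b=17^-2·(≡2) mod 17; (10|17)=-1, (2|17)=+1; (−1)^{-1·-2·8}·(-1)^-2·(+1)^-1 = +1.
v=47: a=47^2·(≡1), b=47^1·(≡3) mod 47; (1|47)=+1, (3|47)=+1; (−1)^{2·1·23}·(+1)^1·(+1)^2 = +1.
v=19: a=19^4·(≡13), b=19^2·(≡15) mod 19; (13|19)=-1, (15|19)=-1; (−1)^{4·2·9}·(-1)^2·(-1)^4 = +1.
v=13: a=13^2·(≡10), b=13^-2·(≡9) mod 13; (10|13)=+1, (9|13)=+1; (−1)^{2·-2·6}·(+1)^-2·(+1)^2 = +1.
v=53: a=53^1·(≡12), b=53^0·(≡31) mod 53; (12|53)=-1, (31|53)=-1; (−1)^{1·0·26}·(-1)^0·(-1)^1 = -1.
Ram(-542402, 94) = {2, 7, 43, 53}; no ℚ_2-point on the conic.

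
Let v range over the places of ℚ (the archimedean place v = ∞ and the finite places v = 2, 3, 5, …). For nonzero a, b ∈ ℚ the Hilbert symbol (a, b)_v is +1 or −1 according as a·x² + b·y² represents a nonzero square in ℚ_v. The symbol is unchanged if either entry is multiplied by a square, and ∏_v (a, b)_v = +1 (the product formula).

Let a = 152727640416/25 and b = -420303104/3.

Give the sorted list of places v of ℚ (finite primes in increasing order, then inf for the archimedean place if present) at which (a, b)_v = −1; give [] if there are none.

(a, b) ≡ (10166, -17043) mod (ℚ^×)²; places V = {2, 3, 5, 13, 17, 19, 23, ∞}.
(a,b)_23: α=1, u≡15; β=1, v≡9 (mod 23); (15|23)=-1, (9|23)=+1; sign (−1)^1·-1^1·+1^1 = +1.
(a,b)_13: α=1, u≡5; β=1, v≡6 (mod 13); (5|13)=-1, (6|13)=-1; sign (−1)^0·-1^1·-1^1 = +1.
(a,b)_19: α=2, u≡1; β=1, v≡3 (mod 19); (1|19)=+1, (3|19)=-1; sign (−1)^0·+1^1·-1^2 = +1.
(a,b)_17: α=3, u≡12; β=2, v≡16 (mod 17); (12|17)=-1, (16|17)=+1; sign (−1)^0·-1^2·+1^3 = +1.
(a,b)_3: α=2, u≡2; β=-1, v≡1 (mod 3); (2|3)=-1, (1|3)=+1; sign (−1)^0·-1^-1·+1^2 = -1.
(a,b)_5: α=-2, u≡1; β=0, v≡2 (mod 5); (1|5)=+1, (2|5)=-1; sign (−1)^0·+1^0·-1^-2 = +1.
(a,b)_2: α=5, β=8; u≡3, v≡5 (mod 8); ε(u)ε(v)=1·0, αω(v)=5·1, βω(u)=8·1; sum ≡ 1  ⇒  -1.
(a,b)_∞: sgn(10166)=+, sgn(-17043)=−, so +1.
(10166, -17043 / ℚ) ramifies at {2, 3}: a division algebra.

[2, 3]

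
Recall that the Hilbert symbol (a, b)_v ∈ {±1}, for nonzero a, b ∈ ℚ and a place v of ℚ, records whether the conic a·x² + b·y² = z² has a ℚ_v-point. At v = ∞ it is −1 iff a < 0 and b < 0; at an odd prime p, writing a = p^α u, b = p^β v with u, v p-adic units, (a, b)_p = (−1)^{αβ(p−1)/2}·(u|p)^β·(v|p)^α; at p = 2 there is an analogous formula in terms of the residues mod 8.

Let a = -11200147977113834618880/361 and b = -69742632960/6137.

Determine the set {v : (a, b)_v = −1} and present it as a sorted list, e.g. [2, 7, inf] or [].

Mod squares: a ≡ -3570, b ≡ -72930. Check v ∈ {∞, 2, 3, 5, 7, 11, 13, 17, 19}.
v=17: a=17^1·(≡12), b=17^-1·(≡12) mod 17; (12|17)=-1, (12|17)=-1; (−1)^{1·-1·8}·(-1)^-1·(-1)^1 = +1.
v=7: a=7^3·(≡2), b=7^2·(≡5) mod 7; (2|7)=+1, (5|7)=-1; (−1)^{3·2·3}·(+1)^2·(-1)^3 = -1.
v=11: a=11^2·(≡5), b=11^1·(≡4) mod 11; (5|11)=+1, (4|11)=+1; (−1)^{2·1·5}·(+1)^1·(+1)^2 = +1.
v=13: a=13^2·(≡11), b=13^1·(≡6) mod 13; (11|13)=-1, (6|13)=-1; (−1)^{2·1·6}·(-1)^1·(-1)^2 = -1.
v=∞: -3570 < 0 and -72930 < 0  ⇒  (a,b)_∞ = -1.
v=19: a=19^-2·(≡3), b=19^-2·(≡6) mod 19; (3|19)=-1, (6|19)=+1; (−1)^{-2·-2·9}·(-1)^-2·(+1)^-2 = +1.
v=2: v_2(a)=33, v_2(b)=13; units ≡ 7, 7 (mod 8); ε·ε+αω+βω = 1·1+33·0+13·0 ≡ 1  ⇒  (a,b)_2 = -1.
v=5: a=5^1·(≡4), b=5^1·(≡4) mod 5; (4|5)=+1, (4|5)=+1; (−1)^{1·1·2}·(+1)^1·(+1)^1 = +1.
v=3: a=3^7·(≡1), b=3^5·(≡2) mod 3; (1|3)=+1, (2|3)=-1; (−1)^{7·5·1}·(+1)^5·(-1)^7 = +1.
(-3570, -72930 / ℚ) ramifies at {2, 7, 13, ∞}: a division algebra.

[2, 7, 13, inf]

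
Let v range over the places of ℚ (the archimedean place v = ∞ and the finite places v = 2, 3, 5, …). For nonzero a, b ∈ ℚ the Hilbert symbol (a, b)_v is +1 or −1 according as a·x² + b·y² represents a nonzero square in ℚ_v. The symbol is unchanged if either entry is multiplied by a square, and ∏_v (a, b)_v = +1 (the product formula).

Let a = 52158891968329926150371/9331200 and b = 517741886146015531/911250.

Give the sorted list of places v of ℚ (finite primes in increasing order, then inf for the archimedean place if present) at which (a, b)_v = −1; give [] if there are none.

Mod squares: a ≡ 60500902, b ≡ 3542. Check v ∈ {∞, 2, 3, 5, 7, 11, 13, 17, 19, 23, 29, 31}.
v=23: a=23^1·(≡5), b=23^1·(≡1) mod 23; (5|23)=-1, (1|23)=+1; (−1)^{1·1·11}·(-1)^1·(+1)^1 = +1.
v=31: a=31^3·(≡23), b=31^2·(≡7) mod 31; (23|31)=-1, (7|31)=+1; (−1)^{3·2·15}·(-1)^2·(+1)^3 = +1.
v=2: v_2(a)=-9, v_2(b)=-1; units ≡ 3, 3 (mod 8); ε·ε+αω+βω = 1·1+-9·1+-1·1 ≡ 1  ⇒  (a,b)_2 = -1.
v=29: a=29^3·(≡23), b=29^2·(≡7) mod 29; (23|29)=+1, (7|29)=+1; (−1)^{3·2·14}·(+1)^2·(+1)^3 = +1.
v=19: a=19^3·(≡12), b=19^2·(≡13) mod 19; (12|19)=-1, (13|19)=-1; (−1)^{3·2·9}·(-1)^2·(-1)^3 = -1.
v=7: a=7^1·(≡1), b=7^3·(≡4) mod 7; (1|7)=+1, (4|7)=+1; (−1)^{1·3·3}·(+1)^3·(+1)^1 = -1.
v=17: a=17^2·(≡5), b=17^0·(≡12) mod 17; (5|17)=-1, (12|17)=-1; (−1)^{2·0·8}·(-1)^0·(-1)^2 = +1.
v=13: a=13^2·(≡2), b=13^2·(≡8) mod 13; (2|13)=-1, (8|13)=-1; (−1)^{2·2·6}·(-1)^2·(-1)^2 = +1.
v=5: a=5^-2·(≡2), b=5^-4·(≡2) mod 5; (2|5)=-1, (2|5)=-1; (−1)^{-2·-4·2}·(-1)^-4·(-1)^-2 = +1.
v=∞: 60500902 > 0 and 3542 > 0  ⇒  (a,b)_∞ = +1.
v=3: a=3^-6·(≡1), b=3^-6·(≡2) mod 3; (1|3)=+1, (2|3)=-1; (−1)^{-6·-6·1}·(+1)^-6·(-1)^-6 = +1.
v=11: a=11^3·(≡1), b=11^3·(≡1) mod 11; (1|11)=+1, (1|11)=+1; (−1)^{3·3·5}·(+1)^3·(+1)^3 = -1.
Ram(60500902, 3542) = {2, 7, 11, 19}; no ℚ_2-point on the conic.

[2, 7, 11, 19]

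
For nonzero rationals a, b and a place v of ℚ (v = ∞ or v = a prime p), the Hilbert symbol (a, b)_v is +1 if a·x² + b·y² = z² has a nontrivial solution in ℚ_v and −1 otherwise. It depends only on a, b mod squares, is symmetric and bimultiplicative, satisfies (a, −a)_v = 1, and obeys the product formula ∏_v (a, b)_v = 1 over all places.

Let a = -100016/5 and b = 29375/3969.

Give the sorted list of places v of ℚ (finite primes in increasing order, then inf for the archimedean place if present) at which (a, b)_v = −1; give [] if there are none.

[5, 7]

(a, b) ≡ (-31255, 47) mod (ℚ^×)²; places V = {2, 3, 5, 7, 19, 47, ∞}.
(a,b)_2: α=4, β=0; u≡1, v≡7 (mod 8); ε(u)ε(v)=0·1, αω(v)=4·0, βω(u)=0·0; sum ≡ 0  ⇒  +1.
(a,b)_47: α=1, u≡35; β=1, v≡32 (mod 47); (35|47)=-1, (32|47)=+1; sign (−1)^1·-1^1·+1^1 = +1.
(a,b)_3: α=0, u≡2; β=-4, v≡2 (mod 3); (2|3)=-1, (2|3)=-1; sign (−1)^0·-1^-4·-1^0 = +1.
(a,b)_19: α=1, u≡15; β=0, v≡9 (mod 19); (15|19)=-1, (9|19)=+1; sign (−1)^0·-1^0·+1^1 = +1.
(a,b)_7: α=1, u≡4; β=-2, v≡6 (mod 7); (4|7)=+1, (6|7)=-1; sign (−1)^0·+1^-2·-1^1 = -1.
(a,b)_5: α=-1, u≡4; β=4, v≡3 (mod 5); (4|5)=+1, (3|5)=-1; sign (−1)^0·+1^4·-1^-1 = -1.
(a,b)_∞: sgn(-31255)=−, sgn(47)=+, so +1.
|Ram(-31255, 47)| = 2, even; anisotropic at {5, 7}.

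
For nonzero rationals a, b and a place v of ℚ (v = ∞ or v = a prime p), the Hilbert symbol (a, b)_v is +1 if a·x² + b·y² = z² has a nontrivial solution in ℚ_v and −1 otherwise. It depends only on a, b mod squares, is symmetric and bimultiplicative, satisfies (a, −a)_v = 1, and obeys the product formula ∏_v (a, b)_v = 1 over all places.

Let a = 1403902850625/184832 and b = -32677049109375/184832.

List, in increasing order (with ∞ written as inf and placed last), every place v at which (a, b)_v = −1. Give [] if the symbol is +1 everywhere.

(a, b) ≡ (1122, -10846) mod (ℚ^×)²; places V = {2, 3, 5, 11, 17, 19, 23, 29, ∞}.
(a,b)_29: α=2, u≡5; β=1, v≡18 (mod 29); (5|29)=+1, (18|29)=-1; sign (−1)^0·+1^1·-1^2 = +1.
(a,b)_23: α=2, u≡18; β=2, v≡22 (mod 23); (18|23)=+1, (22|23)=-1; sign (−1)^0·+1^2·-1^2 = +1.
(a,b)_3: α=3, u≡2; β=6, v≡2 (mod 3); (2|3)=-1, (2|3)=-1; sign (−1)^0·-1^6·-1^3 = -1.
(a,b)_19: α=-2, u≡17; β=-2, v≡2 (mod 19); (17|19)=+1, (2|19)=-1; sign (−1)^0·+1^-2·-1^-2 = +1.
(a,b)_2: α=-9, β=-9; u≡1, v≡1 (mod 8); ε(u)ε(v)=0·0, αω(v)=-9·0, βω(u)=-9·0; sum ≡ 0  ⇒  +1.
(a,b)_5: α=4, u≡3; β=6, v≡1 (mod 5); (3|5)=-1, (1|5)=+1; sign (−1)^0·-1^6·+1^4 = +1.
(a,b)_11: α=1, u≡3; β=1, v≡3 (mod 11); (3|11)=+1, (3|11)=+1; sign (−1)^1·+1^1·+1^1 = -1.
(a,b)_∞: sgn(1122)=+, sgn(-10846)=−, so +1.
(a,b)_17: α=1, u≡4; β=1, v≡13 (mod 17); (4|17)=+1, (13|17)=+1; sign (−1)^0·+1^1·+1^1 = +1.
Ram(1122, -10846) = {3, 11}; no ℚ_3-point on the conic.

[3, 11]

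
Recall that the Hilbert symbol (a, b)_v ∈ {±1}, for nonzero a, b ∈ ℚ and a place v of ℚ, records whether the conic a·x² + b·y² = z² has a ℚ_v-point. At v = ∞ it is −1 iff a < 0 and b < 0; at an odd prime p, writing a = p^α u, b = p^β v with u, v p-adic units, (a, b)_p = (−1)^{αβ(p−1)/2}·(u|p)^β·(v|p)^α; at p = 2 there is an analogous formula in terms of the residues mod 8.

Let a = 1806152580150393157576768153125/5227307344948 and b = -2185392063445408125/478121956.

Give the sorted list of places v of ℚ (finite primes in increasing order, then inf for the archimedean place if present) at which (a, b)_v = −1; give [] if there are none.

[3, 5, 11, 17, 19, 23]

Mod squares: a ≡ 65, b ≡ -245157. Check v ∈ {∞, 2, 3, 5, 7, 11, 13, 17, 19, 23, 29, 47}.
v=29: a=29^-6·(≡9), b=29^-4·(≡23) mod 29; (9|29)=+1, (23|29)=+1; (−1)^{-6·-4·14}·(+1)^-4·(+1)^-6 = +1.
v=7: a=7^2·(≡4), b=7^2·(≡1) mod 7; (4|7)=+1, (1|7)=+1; (−1)^{2·2·3}·(+1)^2·(+1)^2 = +1.
v=∞: 65 > 0 and -245157 < 0  ⇒  (a,b)_∞ = +1.
v=47: a=47^4·(≡8), b=47^2·(≡8) mod 47; (8|47)=+1, (8|47)=+1; (−1)^{4·2·23}·(+1)^2·(+1)^4 = +1.
v=5: a=5^5·(≡3), b=5^4·(≡2) mod 5; (3|5)=-1, (2|5)=-1; (−1)^{5·4·2}·(-1)^4·(-1)^5 = -1.
v=19: a=19^2·(≡2), b=19^1·(≡7) mod 19; (2|19)=-1, (7|19)=+1; (−1)^{2·1·9}·(-1)^1·(+1)^2 = -1.
v=23: a=23^2·(≡7), b=23^1·(≡12) mod 23; (7|23)=-1, (12|23)=+1; (−1)^{2·1·11}·(-1)^1·(+1)^2 = -1.
v=13: a=13^-3·(≡7), b=13^-2·(≡9) mod 13; (7|13)=-1, (9|13)=+1; (−1)^{-3·-2·6}·(-1)^-2·(+1)^-3 = +1.
v=3: a=3^10·(≡2), b=3^3·(≡1) mod 3; (2|3)=-1, (1|3)=+1; (−1)^{10·3·1}·(-1)^3·(+1)^10 = -1.
v=17: a=17^0·(≡5), b=17^1·(≡5) mod 17; (5|17)=-1, (5|17)=-1; (−1)^{0·1·8}·(-1)^1·(-1)^0 = -1.
v=11: a=11^8·(≡10), b=11^5·(≡10) mod 11; (10|11)=-1, (10|11)=-1; (−1)^{8·5·5}·(-1)^5·(-1)^8 = -1.
v=2: v_2(a)=-2, v_2(b)=-2; units ≡ 1, 3 (mod 8); ε·ε+αω+βω = 0·1+-2·1+-2·0 ≡ 0  ⇒  (a,b)_2 = +1.
Ram(65, -245157) = {3, 5, 11, 17, 19, 23}; no ℚ_3-point on the conic.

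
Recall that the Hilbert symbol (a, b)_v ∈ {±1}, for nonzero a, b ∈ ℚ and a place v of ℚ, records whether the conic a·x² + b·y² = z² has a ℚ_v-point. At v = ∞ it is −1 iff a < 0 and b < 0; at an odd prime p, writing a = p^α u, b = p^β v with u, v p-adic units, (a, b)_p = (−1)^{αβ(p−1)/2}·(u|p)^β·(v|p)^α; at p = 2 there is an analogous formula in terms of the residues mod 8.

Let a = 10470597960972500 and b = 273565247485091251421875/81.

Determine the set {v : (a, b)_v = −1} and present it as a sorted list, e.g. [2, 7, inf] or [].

[11, 29, 31, 41]

(a, b) ≡ (29, 121229251) mod (ℚ^×)²; places V = {2, 3, 5, 11, 13, 23, 29, 31, 41, ∞}.
(a,b)_2: α=2, β=0; u≡5, v≡3 (mod 8); ε(u)ε(v)=0·1, αω(v)=2·1, βω(u)=0·1; sum ≡ 0  ⇒  +1.
(a,b)_11: α=0, u≡10; β=1, v≡6 (mod 11); (10|11)=-1, (6|11)=-1; sign (−1)^0·-1^1·-1^0 = -1.
(a,b)_3: α=0, u≡2; β=-4, v≡1 (mod 3); (2|3)=-1, (1|3)=+1; sign (−1)^0·-1^-4·+1^0 = +1.
(a,b)_29: α=1, u≡28; β=1, v≡10 (mod 29); (28|29)=+1, (10|29)=-1; sign (−1)^0·+1^1·-1^1 = -1.
(a,b)_41: α=2, u≡26; β=3, v≡29 (mod 41); (26|41)=-1, (29|41)=-1; sign (−1)^0·-1^3·-1^2 = -1.
(a,b)_31: α=2, u≡3; β=3, v≡19 (mod 31); (3|31)=-1, (19|31)=+1; sign (−1)^0·-1^3·+1^2 = -1.
(a,b)_∞: sgn(29)=+, sgn(121229251)=+, so +1.
(a,b)_5: α=4, u≡1; β=6, v≡1 (mod 5); (1|5)=+1, (1|5)=+1; sign (−1)^0·+1^6·+1^4 = +1.
(a,b)_23: α=2, u≡2; β=3, v≡14 (mod 23); (2|23)=+1, (14|23)=-1; sign (−1)^0·+1^3·-1^2 = +1.
(a,b)_13: α=2, u≡10; β=3, v≡2 (mod 13); (10|13)=+1, (2|13)=-1; sign (−1)^0·+1^3·-1^2 = +1.
(29, 121229251 / ℚ) ramifies at {11, 29, 31, 41}: a division algebra.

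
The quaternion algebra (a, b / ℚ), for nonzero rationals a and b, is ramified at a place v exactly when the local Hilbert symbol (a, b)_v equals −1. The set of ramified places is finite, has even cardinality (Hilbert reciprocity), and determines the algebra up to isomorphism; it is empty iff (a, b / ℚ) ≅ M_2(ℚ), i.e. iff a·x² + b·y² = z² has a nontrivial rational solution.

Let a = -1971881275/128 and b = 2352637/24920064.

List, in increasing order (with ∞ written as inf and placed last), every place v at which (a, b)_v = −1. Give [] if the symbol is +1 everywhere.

[2, 19]

(a, b) ≡ (-182, 133) mod (ℚ^×)²; places V = {2, 3, 5, 7, 13, 19, ∞}.
(a,b)_∞: sgn(-182)=−, sgn(133)=+, so +1.
(a,b)_7: α=5, u≡1; β=3, v≡6 (mod 7); (1|7)=+1, (6|7)=-1; sign (−1)^1·+1^3·-1^5 = +1.
(a,b)_3: α=0, u≡1; β=-2, v≡1 (mod 3); (1|3)=+1, (1|3)=+1; sign (−1)^0·+1^-2·+1^0 = +1.
(a,b)_5: α=2, u≡3; β=0, v≡3 (mod 5); (3|5)=-1, (3|5)=-1; sign (−1)^0·-1^0·-1^2 = +1.
(a,b)_19: α=2, u≡12; β=3, v≡16 (mod 19); (12|19)=-1, (16|19)=+1; sign (−1)^0·-1^3·+1^2 = -1.
(a,b)_13: α=1, u≡10; β=-2, v≡4 (mod 13); (10|13)=+1, (4|13)=+1; sign (−1)^0·+1^-2·+1^1 = +1.
(a,b)_2: α=-7, β=-14; u≡5, v≡5 (mod 8); ε(u)ε(v)=0·0, αω(v)=-7·1, βω(u)=-14·1; sum ≡ 1  ⇒  -1.
(-182, 133 / ℚ) ramifies at {2, 19}: a division algebra.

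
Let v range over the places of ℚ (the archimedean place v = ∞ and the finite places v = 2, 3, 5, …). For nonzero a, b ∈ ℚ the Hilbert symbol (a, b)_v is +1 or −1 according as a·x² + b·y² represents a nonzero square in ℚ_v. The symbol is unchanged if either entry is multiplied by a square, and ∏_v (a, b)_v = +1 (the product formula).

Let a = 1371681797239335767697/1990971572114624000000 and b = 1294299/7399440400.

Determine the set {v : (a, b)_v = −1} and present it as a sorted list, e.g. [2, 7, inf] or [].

[2, 11, 19, 29]

(a, b) ≡ (29667, 19) mod (ℚ^×)²; places V = {2, 3, 5, 11, 17, 19, 23, 29, 31, ∞}.
(a,b)_5: α=-6, u≡2; β=-2, v≡4 (mod 5); (2|5)=-1, (4|5)=+1; sign (−1)^0·-1^-2·+1^-6 = +1.
(a,b)_2: α=-12, β=-4; u≡3, v≡3 (mod 8); ε(u)ε(v)=1·1, αω(v)=-12·1, βω(u)=-4·1; sum ≡ 1  ⇒  -1.
(a,b)_29: α=7, u≡12; β=2, v≡21 (mod 29); (12|29)=-1, (21|29)=-1; sign (−1)^0·-1^2·-1^7 = -1.
(a,b)_17: α=-4, u≡2; β=-2, v≡2 (mod 17); (2|17)=+1, (2|17)=+1; sign (−1)^0·+1^-2·+1^-4 = +1.
(a,b)_19: α=4, u≡13; β=1, v≡4 (mod 19); (13|19)=-1, (4|19)=+1; sign (−1)^0·-1^1·+1^4 = -1.
(a,b)_11: α=-3, u≡7; β=-2, v≡6 (mod 11); (7|11)=-1, (6|11)=-1; sign (−1)^0·-1^-2·-1^-3 = -1.
(a,b)_3: α=9, u≡1; β=4, v≡1 (mod 3); (1|3)=+1, (1|3)=+1; sign (−1)^0·+1^4·+1^9 = +1.
(a,b)_∞: sgn(29667)=+, sgn(19)=+, so +1.
(a,b)_31: α=1, u≡30; β=0, v≡28 (mod 31); (30|31)=-1, (28|31)=+1; sign (−1)^0·-1^0·+1^1 = +1.
(a,b)_23: α=-4, u≡11; β=-2, v≡17 (mod 23); (11|23)=-1, (17|23)=-1; sign (−1)^0·-1^-2·-1^-4 = +1.
Ram(29667, 19) = {2, 11, 19, 29}; no ℚ_2-point on the conic.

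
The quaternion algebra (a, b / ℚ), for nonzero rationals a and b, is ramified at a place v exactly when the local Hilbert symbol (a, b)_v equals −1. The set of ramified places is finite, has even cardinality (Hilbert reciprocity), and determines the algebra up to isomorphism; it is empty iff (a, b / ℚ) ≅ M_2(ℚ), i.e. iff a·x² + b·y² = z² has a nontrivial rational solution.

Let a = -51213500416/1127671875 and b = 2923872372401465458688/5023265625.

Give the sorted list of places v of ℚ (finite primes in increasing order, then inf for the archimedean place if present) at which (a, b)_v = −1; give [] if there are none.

Mod squares: a ≡ -11, b ≡ 407. Check v ∈ {∞, 2, 3, 5, 7, 11, 13, 17, 37}.
v=17: a=17^2·(≡7), b=17^0·(≡13) mod 17; (7|17)=-1, (13|17)=+1; (−1)^{2·0·8}·(-1)^0·(+1)^2 = +1.
v=3: a=3^-8·(≡1), b=3^-8·(≡2) mod 3; (1|3)=+1, (2|3)=-1; (−1)^{-8·-8·1}·(+1)^-8·(-1)^-8 = +1.
v=∞: -11 < 0 and 407 > 0  ⇒  (a,b)_∞ = +1.
v=7: a=7^0·(≡6), b=7^-2·(≡4) mod 7; (6|7)=-1, (4|7)=+1; (−1)^{0·-2·3}·(-1)^-2·(+1)^0 = +1.
v=5: a=5^-6·(≡4), b=5^-6·(≡2) mod 5; (4|5)=+1, (2|5)=-1; (−1)^{-6·-6·2}·(+1)^-6·(-1)^-6 = +1.
v=2: v_2(a)=20, v_2(b)=34; units ≡ 5, 7 (mod 8); ε·ε+αω+βω = 0·1+20·0+34·1 ≡ 0  ⇒  (a,b)_2 = +1.
v=13: a=13^2·(≡5), b=13^4·(≡3) mod 13; (5|13)=-1, (3|13)=+1; (−1)^{2·4·6}·(-1)^4·(+1)^2 = +1.
v=11: a=11^-1·(≡7), b=11^5·(≡3) mod 11; (7|11)=-1, (3|11)=+1; (−1)^{-1·5·5}·(-1)^5·(+1)^-1 = +1.
v=37: a=37^0·(≡21), b=37^1·(≡28) mod 37; (21|37)=+1, (28|37)=+1; (−1)^{0·1·18}·(+1)^1·(+1)^0 = +1.
Ram(a, b) = ∅: the form -11·x² + 407·y² − z² is isotropic over every ℚ_v, so by Hasse–Minkowski it is isotropic over ℚ.

[]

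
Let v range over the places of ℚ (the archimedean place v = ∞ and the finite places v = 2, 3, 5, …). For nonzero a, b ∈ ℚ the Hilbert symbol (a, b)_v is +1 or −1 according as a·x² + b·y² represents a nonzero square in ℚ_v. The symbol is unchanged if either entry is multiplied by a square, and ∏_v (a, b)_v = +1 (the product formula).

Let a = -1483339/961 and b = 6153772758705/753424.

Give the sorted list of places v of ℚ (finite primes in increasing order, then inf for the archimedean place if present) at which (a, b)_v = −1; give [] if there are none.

[11, 29]

(a, b) ≡ (-12259, 19553105) mod (ℚ^×)²; places V = {2, 3, 5, 7, 11, 13, 17, 23, 29, 31, 41, ∞}.
(a,b)_29: α=0, u≡10; β=1, v≡20 (mod 29); (10|29)=-1, (20|29)=+1; sign (−1)^0·-1^1·+1^0 = -1.
(a,b)_41: α=1, u≡15; β=1, v≡11 (mod 41); (15|41)=-1, (11|41)=-1; sign (−1)^0·-1^1·-1^1 = +1.
(a,b)_13: α=1, u≡2; β=1, v≡2 (mod 13); (2|13)=-1, (2|13)=-1; sign (−1)^0·-1^1·-1^1 = +1.
(a,b)_5: α=0, u≡1; β=1, v≡4 (mod 5); (1|5)=+1, (4|5)=+1; sign (−1)^0·+1^1·+1^0 = +1.
(a,b)_2: α=0, β=-4; u≡5, v≡1 (mod 8); ε(u)ε(v)=0·0, αω(v)=0·0, βω(u)=-4·1; sum ≡ 0  ⇒  +1.
(a,b)_11: α=2, u≡7; β=3, v≡6 (mod 11); (7|11)=-1, (6|11)=-1; sign (−1)^0·-1^3·-1^2 = -1.
(a,b)_31: α=-2, u≡11; β=-2, v≡10 (mod 31); (11|31)=-1, (10|31)=+1; sign (−1)^0·-1^-2·+1^-2 = +1.
(a,b)_23: α=1, u≡14; β=1, v≡3 (mod 23); (14|23)=-1, (3|23)=+1; sign (−1)^1·-1^1·+1^1 = +1.
(a,b)_∞: sgn(-12259)=−, sgn(19553105)=+, so +1.
(a,b)_17: α=0, u≡9; β=2, v≡11 (mod 17); (9|17)=+1, (11|17)=-1; sign (−1)^0·+1^2·-1^0 = +1.
(a,b)_3: α=0, u≡2; β=2, v≡2 (mod 3); (2|3)=-1, (2|3)=-1; sign (−1)^0·-1^2·-1^0 = +1.
(a,b)_7: α=0, u≡5; β=-2, v≡3 (mod 7); (5|7)=-1, (3|7)=-1; sign (−1)^0·-1^-2·-1^0 = +1.
(-12259, 19553105 / ℚ) ramifies at {11, 29}: a division algebra.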